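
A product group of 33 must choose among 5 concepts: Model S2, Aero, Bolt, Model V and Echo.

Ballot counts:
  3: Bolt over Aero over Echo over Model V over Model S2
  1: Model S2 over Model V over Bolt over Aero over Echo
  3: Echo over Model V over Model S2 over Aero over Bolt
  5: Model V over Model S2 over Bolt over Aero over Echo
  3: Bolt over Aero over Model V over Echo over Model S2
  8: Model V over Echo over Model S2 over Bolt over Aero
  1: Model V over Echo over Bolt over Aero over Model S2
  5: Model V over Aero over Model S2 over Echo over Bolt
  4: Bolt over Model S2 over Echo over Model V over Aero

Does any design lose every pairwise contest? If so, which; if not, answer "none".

Pairwise majorities:
Model S2 vs Aero: Model S2, 21–12.
Model S2 vs Bolt: Model S2, 22–11.
Model S2 vs Model V: Model S2 is ranked higher on 1+4 = 5 ballots, Model V on 28. Model V wins 28–5.
Model S2–Echo: Echo 18–15.
Aero vs Bolt: Bolt wins 25–8.
Aero vs Model V: Aero preferred on 3+3 = 6 ballots; Model V wins 27–6.
Aero vs Echo: Aero, 17–16.
Bolt vs Model V: 3+3+4 = 10 for Bolt, 23 for Model V — Model V by 23–10.
Bolt vs Echo: Echo, 17–16.
Model V vs Echo: 1+5+3+8+1+5 = 23 for Model V, 10 for Echo — Model V by 23–10.
Each design has at least one pairwise win (Model S2 beats Aero; Aero beats Echo; Bolt beats Aero; Model V beats Model S2; Echo beats Model S2) — no Condorcet loser.

none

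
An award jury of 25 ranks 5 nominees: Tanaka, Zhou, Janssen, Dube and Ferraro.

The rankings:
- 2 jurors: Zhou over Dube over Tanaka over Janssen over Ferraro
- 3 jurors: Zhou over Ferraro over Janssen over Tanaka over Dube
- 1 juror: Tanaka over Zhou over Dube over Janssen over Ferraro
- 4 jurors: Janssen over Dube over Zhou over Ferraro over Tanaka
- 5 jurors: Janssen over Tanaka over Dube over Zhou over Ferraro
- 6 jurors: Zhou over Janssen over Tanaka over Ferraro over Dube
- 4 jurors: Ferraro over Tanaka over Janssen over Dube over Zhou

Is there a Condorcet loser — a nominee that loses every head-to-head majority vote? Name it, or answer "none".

Head-to-head results (25 jurors):
Tanaka vs Zhou: Zhou wins 15–10.
Tanaka vs Janssen: Janssen, 18–7.
Tanaka vs Dube: 3+1+5+6+4 = 19 for Tanaka, 6 for Dube — Tanaka by 19–6.
Tanaka–Ferraro: Tanaka 14–11.
Zhou vs Janssen: Zhou is ranked higher on 2+3+1+6 = 12 ballots, Janssen on 13. Janssen wins 13–12.
Zhou vs Dube: Zhou preferred on 2+3+1+6 = 12 ballots; Dube wins 13–12.
Zhou vs Ferraro: Zhou wins 21–4.
Janssen vs Dube: Janssen wins 22–3.
Janssen vs Ferraro: Janssen is ranked higher on 2+1+4+5+6 = 18 ballots, Ferraro on 7. Janssen wins 18–7.
Dube vs Ferraro: Dube is ranked higher on 2+1+4+5 = 12 ballots, Ferraro on 13. Ferraro wins 13–12.
Each nominee has at least one pairwise win (Tanaka beats Dube; Zhou beats Tanaka; Janssen beats Tanaka; Dube beats Zhou; Ferraro beats Dube) — no Condorcet loser.

none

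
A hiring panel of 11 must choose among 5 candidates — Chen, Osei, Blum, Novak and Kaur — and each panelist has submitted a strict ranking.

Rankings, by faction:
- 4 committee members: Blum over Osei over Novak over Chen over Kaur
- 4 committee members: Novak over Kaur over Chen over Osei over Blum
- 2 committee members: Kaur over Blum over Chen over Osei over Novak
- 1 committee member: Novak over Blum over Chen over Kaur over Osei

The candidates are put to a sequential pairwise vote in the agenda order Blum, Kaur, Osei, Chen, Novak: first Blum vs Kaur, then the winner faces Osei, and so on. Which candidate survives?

Novak

Round 1: Blum vs Kaur — 5–6, Kaur advances.
Round 2: Kaur vs Osei — 7–4, Kaur advances.
Round 3: Kaur vs Chen — 6–5, Kaur advances.
Round 4: Kaur vs Novak — 2–9, Novak advances.
The agenda winner is Novak.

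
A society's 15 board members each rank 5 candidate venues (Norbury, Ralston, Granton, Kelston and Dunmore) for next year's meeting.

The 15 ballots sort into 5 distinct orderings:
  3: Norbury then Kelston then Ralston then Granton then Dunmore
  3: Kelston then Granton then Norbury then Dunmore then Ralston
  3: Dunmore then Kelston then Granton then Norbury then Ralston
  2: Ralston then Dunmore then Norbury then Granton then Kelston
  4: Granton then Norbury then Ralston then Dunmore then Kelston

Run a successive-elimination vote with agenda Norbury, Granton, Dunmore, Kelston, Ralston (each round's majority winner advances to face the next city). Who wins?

Kelston

Round 1: Norbury vs Granton — 5–10, Granton advances.
Round 2: Granton vs Dunmore — 10–5, Granton advances.
Round 3: Granton vs Kelston — 6–9, Kelston advances.
Round 4: Kelston vs Ralston — 9–6, Kelston advances.
The agenda winner is Kelston.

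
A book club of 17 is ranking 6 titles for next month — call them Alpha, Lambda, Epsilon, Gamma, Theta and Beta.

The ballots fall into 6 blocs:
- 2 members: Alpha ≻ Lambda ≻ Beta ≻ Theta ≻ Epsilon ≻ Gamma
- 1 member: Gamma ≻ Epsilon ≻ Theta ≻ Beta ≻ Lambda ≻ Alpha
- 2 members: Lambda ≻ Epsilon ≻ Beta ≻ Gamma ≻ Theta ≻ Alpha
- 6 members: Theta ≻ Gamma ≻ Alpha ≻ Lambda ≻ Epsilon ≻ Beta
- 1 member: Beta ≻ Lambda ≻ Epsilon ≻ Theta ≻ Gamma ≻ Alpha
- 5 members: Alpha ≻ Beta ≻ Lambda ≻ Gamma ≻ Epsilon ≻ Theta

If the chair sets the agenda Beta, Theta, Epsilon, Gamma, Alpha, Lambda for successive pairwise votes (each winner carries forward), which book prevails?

Lambda

Round 1: Beta vs Theta — 10–7, Beta advances.
Round 2: Beta vs Epsilon — 8–9, Epsilon advances.
Round 3: Epsilon vs Gamma — 5–12, Gamma advances.
Round 4: Gamma vs Alpha — 10–7, Gamma advances.
Round 5: Gamma vs Lambda — 7–10, Lambda advances.
Lambda survives the agenda.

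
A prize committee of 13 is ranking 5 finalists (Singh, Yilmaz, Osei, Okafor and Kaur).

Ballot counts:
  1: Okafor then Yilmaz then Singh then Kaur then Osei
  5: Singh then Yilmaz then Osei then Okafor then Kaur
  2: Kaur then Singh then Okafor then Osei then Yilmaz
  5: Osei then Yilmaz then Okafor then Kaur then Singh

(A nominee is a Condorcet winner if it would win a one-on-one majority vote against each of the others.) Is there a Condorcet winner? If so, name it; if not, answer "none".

Check each pair by majority over 13 ballots:
Singh–Yilmaz: Singh 7–6.
Singh vs Osei: Singh, 8–5.
Singh vs Okafor: Singh, 7–6.
Singh vs Kaur: Kaur wins 7–6.
Yilmaz–Osei: Osei 7–6.
Yilmaz vs Okafor: Yilmaz, 10–3.
Yilmaz vs Kaur: Yilmaz wins 11–2.
Osei–Okafor: Osei 10–3.
Osei vs Kaur: Osei wins 10–3.
Okafor vs Kaur: Okafor, 11–2.
No nominee is unbeaten: Singh loses to Kaur; Yilmaz loses to Singh; Osei loses to Singh; Okafor loses to Singh; Kaur loses to Yilmaz. In particular Singh > Yilmaz > Kaur > Singh is a majority cycle — no Condorcet winner exists.

none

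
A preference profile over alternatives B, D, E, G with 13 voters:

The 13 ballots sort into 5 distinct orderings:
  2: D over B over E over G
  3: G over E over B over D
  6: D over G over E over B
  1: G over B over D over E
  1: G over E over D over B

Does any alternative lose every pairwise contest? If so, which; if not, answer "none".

Head-to-head results (13 voters):
B vs D: D, 9–4.
B vs E: E, 10–3.
B vs G: G, 11–2.
D vs E: 9 to 4, D.
D–G: D 8–5.
E vs G: G wins 11–2.
B loses to every other alternative — it is the Condorcet loser.

B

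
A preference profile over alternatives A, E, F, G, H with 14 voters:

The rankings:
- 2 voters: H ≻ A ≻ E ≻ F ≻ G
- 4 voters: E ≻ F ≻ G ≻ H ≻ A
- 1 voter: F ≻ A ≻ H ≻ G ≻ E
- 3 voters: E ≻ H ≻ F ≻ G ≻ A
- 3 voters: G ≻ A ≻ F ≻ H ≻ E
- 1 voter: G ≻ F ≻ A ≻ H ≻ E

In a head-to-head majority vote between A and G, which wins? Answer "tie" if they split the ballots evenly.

G

Ballots ranking A above G: 2 + 1 = 3.
Ballots ranking G above A: 14 − 3 = 11.
G wins the head-to-head 11–3.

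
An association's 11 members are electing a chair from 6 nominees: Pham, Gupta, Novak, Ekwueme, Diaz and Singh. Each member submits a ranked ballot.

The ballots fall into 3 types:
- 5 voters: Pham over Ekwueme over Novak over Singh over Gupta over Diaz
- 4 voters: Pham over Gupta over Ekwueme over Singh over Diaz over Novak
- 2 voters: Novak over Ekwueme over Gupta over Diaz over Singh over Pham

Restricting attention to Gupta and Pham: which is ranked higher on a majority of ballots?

Ballots ranking Gupta above Pham: 2.
Ballots ranking Pham above Gupta: 11 − 2 = 9.
Pham wins the head-to-head 9–2.

Pham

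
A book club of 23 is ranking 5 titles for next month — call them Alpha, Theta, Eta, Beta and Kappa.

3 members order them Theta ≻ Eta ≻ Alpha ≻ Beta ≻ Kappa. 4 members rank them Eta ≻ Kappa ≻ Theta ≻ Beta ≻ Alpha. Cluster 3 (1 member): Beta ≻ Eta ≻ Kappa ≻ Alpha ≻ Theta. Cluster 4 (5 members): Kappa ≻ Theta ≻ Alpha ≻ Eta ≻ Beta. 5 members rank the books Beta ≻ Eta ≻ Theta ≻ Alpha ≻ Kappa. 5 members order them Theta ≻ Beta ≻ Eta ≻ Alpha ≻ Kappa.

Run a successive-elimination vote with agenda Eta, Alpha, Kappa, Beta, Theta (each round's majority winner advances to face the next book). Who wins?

Theta

Round 1: Eta vs Alpha — 18–5, Eta advances.
Round 2: Eta vs Kappa — 18–5, Eta advances.
Round 3: Eta vs Beta — 12–11, Eta advances.
Round 4: Eta vs Theta — 10–13, Theta advances.
The agenda winner is Theta.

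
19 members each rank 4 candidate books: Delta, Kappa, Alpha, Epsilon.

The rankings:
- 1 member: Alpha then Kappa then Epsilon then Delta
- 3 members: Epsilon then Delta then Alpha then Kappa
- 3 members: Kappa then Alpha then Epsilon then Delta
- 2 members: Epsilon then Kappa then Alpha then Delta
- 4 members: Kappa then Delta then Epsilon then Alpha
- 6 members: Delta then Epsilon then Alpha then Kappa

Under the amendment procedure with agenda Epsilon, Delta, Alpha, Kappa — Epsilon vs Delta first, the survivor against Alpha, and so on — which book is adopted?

Round 1: Epsilon vs Delta — 9–10, Delta advances.
Round 2: Delta vs Alpha — 13–6, Delta advances.
Round 3: Delta vs Kappa — 9–10, Kappa advances.
The agenda winner is Kappa.

Kappa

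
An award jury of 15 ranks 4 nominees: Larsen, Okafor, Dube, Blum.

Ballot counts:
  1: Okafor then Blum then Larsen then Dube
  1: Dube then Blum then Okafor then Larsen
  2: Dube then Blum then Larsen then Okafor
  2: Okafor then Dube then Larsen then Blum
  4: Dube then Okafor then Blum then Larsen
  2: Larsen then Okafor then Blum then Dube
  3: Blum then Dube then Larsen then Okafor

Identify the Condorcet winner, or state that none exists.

Dube

Check each pair by majority over 15 ballots:
Larsen vs Okafor: Larsen preferred on 2+2+3 = 7 ballots; Okafor wins 8–7.
Larsen vs Dube: Larsen is ranked higher on 1+2 = 3 ballots, Dube on 12. Dube wins 12–3.
Larsen vs Blum: Larsen is ranked higher on 2+2 = 4 ballots, Blum on 11. Blum wins 11–4.
Okafor vs Dube: Okafor is ranked higher on 1+2+2 = 5 ballots, Dube on 10. Dube wins 10–5.
Okafor vs Blum: Okafor preferred on 1+2+4+2 = 9 ballots; Okafor wins 9–6.
Dube vs Blum: Dube is ranked higher on 1+2+2+4 = 9 ballots, Blum on 6. Dube wins 9–6.
Dube beats each of Larsen, Okafor, Blum — Dube is the Condorcet winner.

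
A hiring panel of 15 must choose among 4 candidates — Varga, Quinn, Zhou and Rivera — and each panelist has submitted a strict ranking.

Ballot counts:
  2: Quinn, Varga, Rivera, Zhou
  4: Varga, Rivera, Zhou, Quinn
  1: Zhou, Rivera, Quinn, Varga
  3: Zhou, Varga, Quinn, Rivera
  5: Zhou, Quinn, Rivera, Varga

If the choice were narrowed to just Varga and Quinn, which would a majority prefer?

Ballots ranking Varga above Quinn: 4 + 3 = 7.
Ballots ranking Quinn above Varga: 15 − 7 = 8.
Quinn wins the head-to-head 8–7.

Quinn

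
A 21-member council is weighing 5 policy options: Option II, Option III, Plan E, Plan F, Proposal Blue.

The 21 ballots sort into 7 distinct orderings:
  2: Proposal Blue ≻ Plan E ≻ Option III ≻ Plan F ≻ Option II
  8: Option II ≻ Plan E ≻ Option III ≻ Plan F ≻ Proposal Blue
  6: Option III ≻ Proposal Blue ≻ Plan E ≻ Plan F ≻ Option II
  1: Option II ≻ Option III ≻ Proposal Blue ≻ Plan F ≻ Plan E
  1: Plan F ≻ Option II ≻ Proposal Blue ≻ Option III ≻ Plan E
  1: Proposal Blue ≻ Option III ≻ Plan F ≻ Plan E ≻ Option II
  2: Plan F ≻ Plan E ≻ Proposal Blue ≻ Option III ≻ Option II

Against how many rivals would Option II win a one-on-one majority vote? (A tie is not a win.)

Option II against each rival (21 council members):
Option II vs Option III: 8+1+1 = 10 for Option II, 11 for Option III — Option III by 11–10.
Option II–Plan E: Plan E 11–10.
Option II vs Plan F: 8+1 = 9 for Option II, 12 for Plan F — Plan F by 12–9.
Option II–Proposal Blue: Proposal Blue 11–10.
Option II beats no one; loses to Option III, Plan E, Plan F, Proposal Blue — 0 pairwise wins.

0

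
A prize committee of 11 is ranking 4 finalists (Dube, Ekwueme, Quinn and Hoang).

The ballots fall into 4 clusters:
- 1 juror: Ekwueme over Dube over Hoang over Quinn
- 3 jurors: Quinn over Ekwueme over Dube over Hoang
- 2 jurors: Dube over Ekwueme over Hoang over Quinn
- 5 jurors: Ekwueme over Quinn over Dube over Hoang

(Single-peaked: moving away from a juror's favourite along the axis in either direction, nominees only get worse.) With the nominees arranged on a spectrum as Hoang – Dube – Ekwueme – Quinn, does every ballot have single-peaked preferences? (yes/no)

Axis positions: Hoang=1, Dube=2, Ekwueme=3, Quinn=4.
Cluster 1 (peak Ekwueme at position 3): ranking walks positions 3-2-1-4, expanding outward from the peak — single-peaked.
Cluster 2 (peak Quinn at position 4): ranking walks positions 4-3-2-1, expanding outward from the peak — single-peaked.
Cluster 3 (peak Dube at position 2): ranking walks positions 2-3-1-4, expanding outward from the peak — single-peaked.
Cluster 4 (peak Ekwueme at position 3): ranking walks positions 3-4-2-1, expanding outward from the peak — single-peaked.
Every ranking is single-peaked on this axis.

yes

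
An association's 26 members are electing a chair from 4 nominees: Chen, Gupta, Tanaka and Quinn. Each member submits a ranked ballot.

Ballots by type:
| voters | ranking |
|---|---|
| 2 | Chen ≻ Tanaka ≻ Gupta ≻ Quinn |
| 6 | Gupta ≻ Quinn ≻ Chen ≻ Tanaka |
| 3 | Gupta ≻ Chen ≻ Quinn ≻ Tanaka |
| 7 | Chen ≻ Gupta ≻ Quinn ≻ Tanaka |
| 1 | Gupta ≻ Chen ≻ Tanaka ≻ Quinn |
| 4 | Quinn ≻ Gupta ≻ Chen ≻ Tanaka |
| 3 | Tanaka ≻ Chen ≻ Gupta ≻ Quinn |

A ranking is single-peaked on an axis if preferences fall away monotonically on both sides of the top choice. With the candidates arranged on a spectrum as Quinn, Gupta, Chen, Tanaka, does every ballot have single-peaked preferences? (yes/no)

Axis positions: Quinn=1, Gupta=2, Chen=3, Tanaka=4.
Type 1 (peak Chen at position 3): ranking walks positions 3-4-2-1, expanding outward from the peak — single-peaked.
Type 2 (peak Gupta at position 2): ranking walks positions 2-1-3-4, expanding outward from the peak — single-peaked.
Type 3 (peak Gupta at position 2): ranking walks positions 2-3-1-4, expanding outward from the peak — single-peaked.
Type 4 (peak Chen at position 3): ranking walks positions 3-2-1-4, expanding outward from the peak — single-peaked.
Type 5 (peak Gupta at position 2): ranking walks positions 2-3-4-1, expanding outward from the peak — single-peaked.
Type 6 (peak Quinn at position 1): ranking walks positions 1-2-3-4, expanding outward from the peak — single-peaked.
Type 7 (peak Tanaka at position 4): ranking walks positions 4-3-2-1, expanding outward from the peak — single-peaked.
Every ranking is single-peaked on this axis.

yes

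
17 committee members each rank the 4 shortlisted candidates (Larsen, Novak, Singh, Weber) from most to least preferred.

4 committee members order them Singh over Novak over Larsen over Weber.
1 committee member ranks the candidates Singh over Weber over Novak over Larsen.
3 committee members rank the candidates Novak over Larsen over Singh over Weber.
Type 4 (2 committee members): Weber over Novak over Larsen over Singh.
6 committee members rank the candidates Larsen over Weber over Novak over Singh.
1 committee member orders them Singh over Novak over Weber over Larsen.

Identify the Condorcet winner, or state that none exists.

Head-to-head results (17 committee members):
Larsen vs Novak: Novak wins 11–6.
Larsen–Singh: Larsen 11–6.
Larsen vs Weber: Larsen, 13–4.
Novak–Singh: Novak 11–6.
Novak vs Weber: Weber, 9–8.
Singh–Weber: Singh 9–8.
No candidate is unbeaten: Larsen loses to Novak; Novak loses to Weber; Singh loses to Larsen; Weber loses to Larsen. In particular Larsen → Weber → Novak → Larsen is a majority cycle — no Condorcet winner exists.

none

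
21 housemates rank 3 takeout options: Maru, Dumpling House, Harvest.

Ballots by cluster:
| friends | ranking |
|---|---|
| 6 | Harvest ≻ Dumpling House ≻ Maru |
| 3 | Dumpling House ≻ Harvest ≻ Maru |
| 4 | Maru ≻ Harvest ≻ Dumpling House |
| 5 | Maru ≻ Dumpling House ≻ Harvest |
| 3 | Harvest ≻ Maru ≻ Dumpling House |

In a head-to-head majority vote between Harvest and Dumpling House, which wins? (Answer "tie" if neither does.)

Harvest

Ballots ranking Harvest above Dumpling House: 6 + 4 + 3 = 13.
Ballots ranking Dumpling House above Harvest: 21 − 13 = 8.
Harvest wins the head-to-head 13–8.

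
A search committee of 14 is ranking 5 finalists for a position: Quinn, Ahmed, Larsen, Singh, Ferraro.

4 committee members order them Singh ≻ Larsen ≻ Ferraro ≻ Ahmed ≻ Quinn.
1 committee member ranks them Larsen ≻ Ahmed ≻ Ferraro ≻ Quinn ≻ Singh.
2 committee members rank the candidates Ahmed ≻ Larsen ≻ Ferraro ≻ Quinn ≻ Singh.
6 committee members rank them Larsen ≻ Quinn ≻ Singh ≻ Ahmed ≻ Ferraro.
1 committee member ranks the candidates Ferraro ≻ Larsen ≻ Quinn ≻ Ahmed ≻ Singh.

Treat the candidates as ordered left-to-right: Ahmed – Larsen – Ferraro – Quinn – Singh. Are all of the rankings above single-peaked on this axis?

Axis positions: Ahmed=1, Larsen=2, Ferraro=3, Quinn=4, Singh=5.
Cluster 1: ranking walks positions 5-2-3-1-4; Larsen is ranked above Quinn even though Quinn lies between Larsen and the peak Singh on the axis — preferences dip and rise again. Not single-peaked.
Cluster 2 (peak Larsen at position 2): ranking walks positions 2-1-3-4-5, expanding outward from the peak — single-peaked.
Cluster 3 (peak Ahmed at position 1): ranking walks positions 1-2-3-4-5, expanding outward from the peak — single-peaked.
Cluster 4: ranking walks positions 2-4-5-1-3; Quinn is ranked above Ferraro even though Ferraro lies between Quinn and the peak Larsen on the axis — preferences dip and rise again. Not single-peaked.
Cluster 5 (peak Ferraro at position 3): ranking walks positions 3-2-4-1-5, expanding outward from the peak — single-peaked.
Cluster 1 violates single-peakedness, so the profile is not single-peaked on this axis.

no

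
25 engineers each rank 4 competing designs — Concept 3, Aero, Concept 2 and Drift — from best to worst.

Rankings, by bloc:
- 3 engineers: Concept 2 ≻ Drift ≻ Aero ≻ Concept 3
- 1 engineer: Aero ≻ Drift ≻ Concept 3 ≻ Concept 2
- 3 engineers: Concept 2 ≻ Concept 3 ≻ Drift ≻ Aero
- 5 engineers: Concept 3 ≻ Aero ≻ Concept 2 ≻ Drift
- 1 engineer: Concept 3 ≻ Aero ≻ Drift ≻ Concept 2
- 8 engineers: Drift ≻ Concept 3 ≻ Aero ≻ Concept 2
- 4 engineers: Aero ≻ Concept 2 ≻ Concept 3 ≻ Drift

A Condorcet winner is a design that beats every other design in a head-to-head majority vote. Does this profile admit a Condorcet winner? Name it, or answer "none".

Pairwise majorities:
Concept 3 vs Aero: 3+5+1+8 = 17 for Concept 3, 8 for Aero — Concept 3 by 17–8.
Concept 3 vs Concept 2: 15 to 10, Concept 3.
Concept 3 vs Drift: Concept 3 preferred on 3+5+1+4 = 13 ballots; Concept 3 wins 13–12.
Aero vs Concept 2: 19 to 6, Aero.
Aero vs Drift: Aero preferred on 1+5+1+4 = 11 ballots; Drift wins 14–11.
Concept 2 vs Drift: 15 to 10, Concept 2.
Only Concept 3 has no losses; Concept 3 is the Condorcet winner.

Concept 3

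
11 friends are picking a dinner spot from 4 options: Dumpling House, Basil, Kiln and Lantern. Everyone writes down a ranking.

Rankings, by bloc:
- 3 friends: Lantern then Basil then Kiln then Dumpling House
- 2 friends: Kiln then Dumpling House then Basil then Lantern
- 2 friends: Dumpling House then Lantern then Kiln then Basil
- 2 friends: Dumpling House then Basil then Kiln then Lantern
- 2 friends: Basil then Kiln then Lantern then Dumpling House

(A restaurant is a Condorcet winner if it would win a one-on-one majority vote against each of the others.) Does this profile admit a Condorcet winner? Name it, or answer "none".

none

Pairwise majorities:
Dumpling House vs Basil: Dumpling House preferred on 2+2+2 = 6 ballots; Dumpling House wins 6–5.
Dumpling House vs Kiln: 4 to 7, Kiln.
Dumpling House vs Lantern: Dumpling House preferred on 2+2+2 = 6 ballots; Dumpling House wins 6–5.
Basil vs Kiln: Basil is ranked higher on 3+2+2 = 7 ballots, Kiln on 4. Basil wins 7–4.
Basil vs Lantern: Basil is ranked higher on 2+2+2 = 6 ballots, Lantern on 5. Basil wins 6–5.
Kiln vs Lantern: Kiln preferred on 2+2+2 = 6 ballots; Kiln wins 6–5.
Each restaurant drops at least one matchup (Dumpling House loses to Kiln; Basil loses to Dumpling House; Kiln loses to Basil; Lantern loses to Dumpling House); the cycle Dumpling House > Basil > Kiln > Dumpling House rules out a Condorcet winner.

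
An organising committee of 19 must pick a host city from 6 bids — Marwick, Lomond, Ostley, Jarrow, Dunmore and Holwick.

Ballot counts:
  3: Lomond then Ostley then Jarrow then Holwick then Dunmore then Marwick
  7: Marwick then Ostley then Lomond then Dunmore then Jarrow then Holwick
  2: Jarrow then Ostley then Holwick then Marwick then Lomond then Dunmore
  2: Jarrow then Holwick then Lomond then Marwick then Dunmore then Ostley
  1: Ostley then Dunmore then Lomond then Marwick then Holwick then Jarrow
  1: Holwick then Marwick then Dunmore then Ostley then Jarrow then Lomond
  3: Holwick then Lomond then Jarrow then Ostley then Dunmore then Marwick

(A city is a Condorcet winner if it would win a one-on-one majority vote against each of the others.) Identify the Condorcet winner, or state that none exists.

none

Pairwise majorities:
Marwick vs Lomond: Marwick is ranked higher on 7+2+1 = 10 ballots, Lomond on 9. Marwick wins 10–9.
Marwick vs Ostley: Marwick preferred on 7+2+1 = 10 ballots; Marwick wins 10–9.
Marwick vs Jarrow: Marwick preferred on 7+1+1 = 9 ballots; Jarrow wins 10–9.
Marwick vs Dunmore: 12 to 7, Marwick.
Marwick vs Holwick: Marwick preferred on 7+1 = 8 ballots; Holwick wins 11–8.
Lomond vs Ostley: 3+2+3 = 8 for Lomond, 11 for Ostley — Ostley by 11–8.
Lomond vs Jarrow: 3+7+1+3 = 14 for Lomond, 5 for Jarrow — Lomond by 14–5.
Lomond vs Dunmore: 17 to 2, Lomond.
Lomond vs Holwick: Lomond preferred on 3+7+1 = 11 ballots; Lomond wins 11–8.
Ostley vs Jarrow: 12 to 7, Ostley.
Ostley vs Dunmore: 3+7+2+1+3 = 16 for Ostley, 3 for Dunmore — Ostley by 16–3.
Ostley vs Holwick: Ostley is ranked higher on 3+7+2+1 = 13 ballots, Holwick on 6. Ostley wins 13–6.
Jarrow vs Dunmore: 3+2+2+3 = 10 for Jarrow, 9 for Dunmore — Jarrow by 10–9.
Jarrow vs Holwick: Jarrow preferred on 3+7+2+2 = 14 ballots; Jarrow wins 14–5.
Dunmore vs Holwick: Dunmore preferred on 7+1 = 8 ballots; Holwick wins 11–8.
Every city loses at least once (Marwick loses to Jarrow; Lomond loses to Marwick; Ostley loses to Marwick; Jarrow loses to Lomond; Dunmore loses to Marwick; Holwick loses to Lomond). The majority relation contains the cycle Marwick → Lomond → Jarrow → Marwick, so there is no Condorcet winner.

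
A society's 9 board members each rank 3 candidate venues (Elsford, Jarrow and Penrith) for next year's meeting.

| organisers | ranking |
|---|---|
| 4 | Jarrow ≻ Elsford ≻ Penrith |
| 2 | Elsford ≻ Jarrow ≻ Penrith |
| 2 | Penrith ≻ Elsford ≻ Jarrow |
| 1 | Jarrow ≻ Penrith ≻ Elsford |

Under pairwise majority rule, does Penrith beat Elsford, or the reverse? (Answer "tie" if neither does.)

Ballots ranking Penrith above Elsford: 2 + 1 = 3.
Ballots ranking Elsford above Penrith: 9 − 3 = 6.
Elsford wins the head-to-head 6–3.

Elsford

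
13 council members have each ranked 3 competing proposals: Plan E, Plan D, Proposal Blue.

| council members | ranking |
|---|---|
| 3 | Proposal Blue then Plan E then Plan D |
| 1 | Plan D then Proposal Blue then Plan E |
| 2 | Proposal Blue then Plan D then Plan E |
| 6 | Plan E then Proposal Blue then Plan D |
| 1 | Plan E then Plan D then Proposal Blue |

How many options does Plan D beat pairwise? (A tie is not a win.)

0

Plan D against each rival (13 council members):
Plan D vs Plan E: 1+2 = 3 for Plan D, 10 for Plan E — Plan E by 10–3.
Plan D vs Proposal Blue: Plan D is ranked higher on 1+1 = 2 ballots, Proposal Blue on 11. Proposal Blue wins 11–2.
Plan D beats no one; loses to Plan E, Proposal Blue — 0 pairwise wins.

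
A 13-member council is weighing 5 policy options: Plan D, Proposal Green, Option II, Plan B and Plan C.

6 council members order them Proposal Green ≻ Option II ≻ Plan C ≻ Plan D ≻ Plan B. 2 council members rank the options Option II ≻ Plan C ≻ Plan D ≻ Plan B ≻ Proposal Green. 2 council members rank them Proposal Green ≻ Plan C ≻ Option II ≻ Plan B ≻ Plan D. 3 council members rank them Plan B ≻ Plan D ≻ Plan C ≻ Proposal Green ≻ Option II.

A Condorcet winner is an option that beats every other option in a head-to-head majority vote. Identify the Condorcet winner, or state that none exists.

Proposal Green

Pairwise majorities:
Plan D–Proposal Green: Proposal Green 8–5.
Plan D–Option II: Option II 10–3.
Plan D–Plan B: Plan D 8–5.
Plan D vs Plan C: Plan D is ranked higher on 3 ballots, Plan C on 10. Plan C wins 10–3.
Proposal Green vs Option II: Proposal Green is ranked higher on 6+2+3 = 11 ballots, Option II on 2. Proposal Green wins 11–2.
Proposal Green vs Plan B: Proposal Green preferred on 6+2 = 8 ballots; Proposal Green wins 8–5.
Proposal Green vs Plan C: 6+2 = 8 for Proposal Green, 5 for Plan C — Proposal Green by 8–5.
Option II vs Plan B: Option II preferred on 6+2+2 = 10 ballots; Option II wins 10–3.
Option II vs Plan C: Option II wins 8–5.
Plan B vs Plan C: Plan C wins 10–3.
Only Proposal Green has no losses; Proposal Green is the Condorcet winner.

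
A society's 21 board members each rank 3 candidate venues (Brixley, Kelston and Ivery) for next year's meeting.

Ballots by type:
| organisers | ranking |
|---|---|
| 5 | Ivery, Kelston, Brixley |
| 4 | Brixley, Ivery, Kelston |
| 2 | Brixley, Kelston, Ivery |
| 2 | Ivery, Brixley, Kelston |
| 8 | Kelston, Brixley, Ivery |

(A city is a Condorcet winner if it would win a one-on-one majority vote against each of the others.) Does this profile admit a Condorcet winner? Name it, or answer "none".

none

Pairwise majorities:
Brixley vs Kelston: 4+2+2 = 8 for Brixley, 13 for Kelston — Kelston by 13–8.
Brixley vs Ivery: 4+2+8 = 14 for Brixley, 7 for Ivery — Brixley by 14–7.
Kelston vs Ivery: 2+8 = 10 for Kelston, 11 for Ivery — Ivery by 11–10.
Each city drops at least one matchup (Brixley loses to Kelston; Kelston loses to Ivery; Ivery loses to Brixley); the cycle Brixley → Ivery → Kelston → Brixley rules out a Condorcet winner.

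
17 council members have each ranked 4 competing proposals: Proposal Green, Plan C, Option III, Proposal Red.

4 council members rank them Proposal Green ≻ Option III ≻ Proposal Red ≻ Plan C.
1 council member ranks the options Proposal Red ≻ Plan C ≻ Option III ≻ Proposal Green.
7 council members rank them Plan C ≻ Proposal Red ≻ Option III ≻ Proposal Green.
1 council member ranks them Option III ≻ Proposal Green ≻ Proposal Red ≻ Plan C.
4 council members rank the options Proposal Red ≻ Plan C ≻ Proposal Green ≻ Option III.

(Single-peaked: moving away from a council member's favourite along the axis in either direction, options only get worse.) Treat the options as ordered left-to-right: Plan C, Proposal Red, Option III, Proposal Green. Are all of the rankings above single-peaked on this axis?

no

Axis positions: Plan C=1, Proposal Red=2, Option III=3, Proposal Green=4.
Type 1 (peak Proposal Green at position 4): ranking walks positions 4-3-2-1, expanding outward from the peak — single-peaked.
Type 2 (peak Proposal Red at position 2): ranking walks positions 2-1-3-4, expanding outward from the peak — single-peaked.
Type 3 (peak Plan C at position 1): ranking walks positions 1-2-3-4, expanding outward from the peak — single-peaked.
Type 4 (peak Option III at position 3): ranking walks positions 3-4-2-1, expanding outward from the peak — single-peaked.
Type 5: ranking walks positions 2-1-4-3; Proposal Green is ranked above Option III even though Option III lies between Proposal Green and the peak Proposal Red on the axis — preferences dip and rise again. Not single-peaked.
Type 5 violates single-peakedness, so the profile is not single-peaked on this axis.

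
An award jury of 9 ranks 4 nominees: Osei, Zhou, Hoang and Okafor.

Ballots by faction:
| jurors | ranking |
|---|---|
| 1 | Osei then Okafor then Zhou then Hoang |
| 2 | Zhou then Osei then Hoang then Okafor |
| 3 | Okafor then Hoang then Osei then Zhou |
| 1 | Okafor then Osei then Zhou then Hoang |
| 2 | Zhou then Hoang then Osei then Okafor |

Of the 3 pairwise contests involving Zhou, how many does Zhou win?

1

Zhou against each rival (9 jurors):
Zhou vs Osei: Zhou preferred on 2+2 = 4 ballots; Osei wins 5–4.
Zhou vs Hoang: Zhou wins 6–3.
Zhou vs Okafor: Okafor, 5–4.
Zhou beats Hoang; loses to Osei, Okafor — 1 pairwise win.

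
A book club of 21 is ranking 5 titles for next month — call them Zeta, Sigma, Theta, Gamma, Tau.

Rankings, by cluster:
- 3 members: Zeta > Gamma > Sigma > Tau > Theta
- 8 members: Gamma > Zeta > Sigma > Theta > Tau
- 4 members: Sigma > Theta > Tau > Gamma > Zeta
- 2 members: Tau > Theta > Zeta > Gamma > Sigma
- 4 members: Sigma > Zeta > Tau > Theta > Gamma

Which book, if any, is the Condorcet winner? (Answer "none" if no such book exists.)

Gamma

Head-to-head results (21 members):
Zeta vs Sigma: Zeta preferred on 3+8+2 = 13 ballots; Zeta wins 13–8.
Zeta vs Theta: Zeta is ranked higher on 3+8+4 = 15 ballots, Theta on 6. Zeta wins 15–6.
Zeta vs Gamma: Zeta is ranked higher on 3+2+4 = 9 ballots, Gamma on 12. Gamma wins 12–9.
Zeta vs Tau: 3+8+4 = 15 for Zeta, 6 for Tau — Zeta by 15–6.
Sigma vs Theta: 19 to 2, Sigma.
Sigma vs Gamma: 8 to 13, Gamma.
Sigma vs Tau: Sigma preferred on 3+8+4+4 = 19 ballots; Sigma wins 19–2.
Theta vs Gamma: Theta preferred on 4+2+4 = 10 ballots; Gamma wins 11–10.
Theta vs Tau: 12 to 9, Theta.
Gamma vs Tau: Gamma is ranked higher on 3+8 = 11 ballots, Tau on 10. Gamma wins 11–10.
Gamma wins every pairwise contest, so Gamma is the Condorcet winner.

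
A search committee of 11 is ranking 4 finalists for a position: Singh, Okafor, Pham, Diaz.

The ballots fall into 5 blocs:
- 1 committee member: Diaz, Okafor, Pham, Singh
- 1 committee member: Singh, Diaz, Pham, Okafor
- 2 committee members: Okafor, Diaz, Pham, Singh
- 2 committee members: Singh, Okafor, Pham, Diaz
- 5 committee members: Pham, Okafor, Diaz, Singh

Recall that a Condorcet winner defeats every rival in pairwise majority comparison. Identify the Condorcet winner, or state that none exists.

Head-to-head results (11 committee members):
Singh vs Okafor: Singh preferred on 1+2 = 3 ballots; Okafor wins 8–3.
Singh vs Pham: 1+2 = 3 for Singh, 8 for Pham — Pham by 8–3.
Singh vs Diaz: Singh preferred on 1+2 = 3 ballots; Diaz wins 8–3.
Okafor–Pham: Pham 6–5.
Okafor vs Diaz: Okafor preferred on 2+2+5 = 9 ballots; Okafor wins 9–2.
Pham vs Diaz: Pham is ranked higher on 2+5 = 7 ballots, Diaz on 4. Pham wins 7–4.
Pham defeats every rival head-to-head and is the Condorcet winner.

Pham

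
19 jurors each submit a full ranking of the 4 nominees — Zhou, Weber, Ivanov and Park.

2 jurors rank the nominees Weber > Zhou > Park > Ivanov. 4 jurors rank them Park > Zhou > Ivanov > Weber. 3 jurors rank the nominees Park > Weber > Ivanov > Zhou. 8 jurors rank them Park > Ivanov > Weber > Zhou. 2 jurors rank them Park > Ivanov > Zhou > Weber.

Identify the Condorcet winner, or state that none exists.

Park

Check each pair by majority over 19 ballots:
Zhou vs Weber: Weber, 13–6.
Zhou vs Ivanov: Ivanov wins 13–6.
Zhou–Park: Park 17–2.
Weber–Ivanov: Ivanov 14–5.
Weber vs Park: Park, 17–2.
Ivanov–Park: Park 19–0.
Park beats each of Zhou, Weber, Ivanov — Park is the Condorcet winner.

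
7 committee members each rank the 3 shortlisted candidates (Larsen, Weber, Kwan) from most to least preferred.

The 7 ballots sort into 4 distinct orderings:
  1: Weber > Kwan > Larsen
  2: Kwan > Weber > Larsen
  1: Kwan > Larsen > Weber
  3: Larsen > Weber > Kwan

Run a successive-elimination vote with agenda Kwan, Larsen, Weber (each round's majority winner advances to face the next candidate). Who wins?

Round 1: Kwan vs Larsen — 4–3, Kwan advances.
Round 2: Kwan vs Weber — 3–4, Weber advances.
The agenda winner is Weber.

Weber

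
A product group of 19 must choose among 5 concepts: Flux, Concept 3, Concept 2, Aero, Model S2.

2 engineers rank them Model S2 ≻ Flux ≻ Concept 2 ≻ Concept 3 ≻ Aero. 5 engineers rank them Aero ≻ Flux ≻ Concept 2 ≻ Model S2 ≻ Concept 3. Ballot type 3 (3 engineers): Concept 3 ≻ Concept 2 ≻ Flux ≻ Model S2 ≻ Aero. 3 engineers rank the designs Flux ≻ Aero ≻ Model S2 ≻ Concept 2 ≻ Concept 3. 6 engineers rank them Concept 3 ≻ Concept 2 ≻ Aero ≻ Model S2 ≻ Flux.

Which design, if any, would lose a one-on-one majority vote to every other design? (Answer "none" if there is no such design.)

Pairwise majorities:
Flux vs Concept 3: Flux preferred on 2+5+3 = 10 ballots; Flux wins 10–9.
Flux vs Concept 2: Flux, 10–9.
Flux vs Aero: 8 to 11, Aero.
Flux vs Model S2: Flux, 11–8.
Concept 3 vs Concept 2: Concept 2 wins 10–9.
Concept 3–Aero: Concept 3 11–8.
Concept 3–Model S2: Model S2 10–9.
Concept 2 vs Aero: Concept 2 preferred on 2+3+6 = 11 ballots; Concept 2 wins 11–8.
Concept 2 vs Model S2: 14 to 5, Concept 2.
Aero vs Model S2: 14 to 5, Aero.
Every design wins at least one matchup (Flux beats Concept 3; Concept 3 beats Aero; Concept 2 beats Concept 3; Aero beats Flux; Model S2 beats Concept 3), so there is no Condorcet loser.

none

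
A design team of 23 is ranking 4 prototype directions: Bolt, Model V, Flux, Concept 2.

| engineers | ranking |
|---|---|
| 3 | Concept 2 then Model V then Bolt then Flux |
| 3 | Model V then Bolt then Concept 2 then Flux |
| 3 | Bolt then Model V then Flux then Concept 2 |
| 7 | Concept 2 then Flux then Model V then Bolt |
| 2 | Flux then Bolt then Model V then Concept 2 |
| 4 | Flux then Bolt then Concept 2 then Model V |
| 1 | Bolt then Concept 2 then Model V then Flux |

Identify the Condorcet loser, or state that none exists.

Pairwise majorities:
Bolt vs Model V: Model V, 13–10.
Bolt vs Flux: Bolt preferred on 3+3+3+1 = 10 ballots; Flux wins 13–10.
Bolt vs Concept 2: Bolt wins 13–10.
Model V vs Flux: 3+3+3+1 = 10 for Model V, 13 for Flux — Flux by 13–10.
Model V–Concept 2: Concept 2 15–8.
Flux vs Concept 2: Concept 2, 14–9.
Every design wins at least one matchup (Bolt beats Concept 2; Model V beats Bolt; Flux beats Bolt; Concept 2 beats Model V), so there is no Condorcet loser.

none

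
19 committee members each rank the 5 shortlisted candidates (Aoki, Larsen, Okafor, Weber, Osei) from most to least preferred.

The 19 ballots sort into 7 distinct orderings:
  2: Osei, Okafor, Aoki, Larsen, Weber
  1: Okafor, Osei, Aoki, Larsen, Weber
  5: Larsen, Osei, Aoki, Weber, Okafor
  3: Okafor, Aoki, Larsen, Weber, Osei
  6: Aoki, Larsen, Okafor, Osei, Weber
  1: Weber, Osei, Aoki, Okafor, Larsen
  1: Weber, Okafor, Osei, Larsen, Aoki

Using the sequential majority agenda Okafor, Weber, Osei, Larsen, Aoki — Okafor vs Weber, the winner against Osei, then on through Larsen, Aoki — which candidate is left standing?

Round 1: Okafor vs Weber — 12–7, Okafor advances.
Round 2: Okafor vs Osei — 11–8, Okafor advances.
Round 3: Okafor vs Larsen — 8–11, Larsen advances.
Round 4: Larsen vs Aoki — 6–13, Aoki advances.
The agenda winner is Aoki.

Aoki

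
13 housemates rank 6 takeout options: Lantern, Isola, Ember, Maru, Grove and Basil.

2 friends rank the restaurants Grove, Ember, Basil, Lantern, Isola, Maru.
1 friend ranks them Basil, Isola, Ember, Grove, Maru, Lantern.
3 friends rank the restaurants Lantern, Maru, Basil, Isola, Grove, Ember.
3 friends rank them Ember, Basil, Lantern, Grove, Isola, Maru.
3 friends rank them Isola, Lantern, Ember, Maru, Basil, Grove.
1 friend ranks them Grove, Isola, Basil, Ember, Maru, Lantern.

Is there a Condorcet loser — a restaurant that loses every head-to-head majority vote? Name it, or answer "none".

Pairwise majorities:
Lantern vs Isola: Lantern, 8–5.
Lantern vs Ember: Lantern is ranked higher on 3+3 = 6 ballots, Ember on 7. Ember wins 7–6.
Lantern vs Maru: 2+3+3+3 = 11 for Lantern, 2 for Maru — Lantern by 11–2.
Lantern vs Grove: Lantern is ranked higher on 3+3+3 = 9 ballots, Grove on 4. Lantern wins 9–4.
Lantern–Basil: Basil 7–6.
Isola vs Ember: Isola preferred on 1+3+3+1 = 8 ballots; Isola wins 8–5.
Isola–Maru: Isola 10–3.
Isola vs Grove: Isola, 7–6.
Isola vs Basil: Basil wins 9–4.
Ember–Maru: Ember 10–3.
Ember vs Grove: Ember wins 7–6.
Ember vs Basil: 8 to 5, Ember.
Maru–Grove: Grove 7–6.
Maru vs Basil: Maru is ranked higher on 3+3 = 6 ballots, Basil on 7. Basil wins 7–6.
Grove vs Basil: Basil, 10–3.
Maru is beaten in every head-to-head and is the Condorcet loser.

Maru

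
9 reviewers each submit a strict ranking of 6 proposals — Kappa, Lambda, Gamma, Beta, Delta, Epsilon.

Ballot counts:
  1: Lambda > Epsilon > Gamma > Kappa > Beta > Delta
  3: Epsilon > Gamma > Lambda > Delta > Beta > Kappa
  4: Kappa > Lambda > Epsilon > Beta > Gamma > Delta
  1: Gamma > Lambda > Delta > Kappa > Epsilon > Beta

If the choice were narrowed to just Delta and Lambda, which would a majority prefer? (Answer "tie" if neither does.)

No ballot ranks Delta above Lambda: 0.
Ballots ranking Lambda above Delta: 9 − 0 = 9.
Lambda wins the head-to-head 9–0.

Lambda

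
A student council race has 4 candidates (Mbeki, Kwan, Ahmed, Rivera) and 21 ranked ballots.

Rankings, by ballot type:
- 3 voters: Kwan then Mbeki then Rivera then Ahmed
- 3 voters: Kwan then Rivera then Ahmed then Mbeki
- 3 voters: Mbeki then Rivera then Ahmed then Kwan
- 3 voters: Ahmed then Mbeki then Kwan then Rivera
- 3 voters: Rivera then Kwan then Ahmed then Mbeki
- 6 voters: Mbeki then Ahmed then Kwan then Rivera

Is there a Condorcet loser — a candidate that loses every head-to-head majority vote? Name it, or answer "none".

none

Head-to-head results (21 voters):
Mbeki vs Kwan: Mbeki is ranked higher on 3+3+6 = 12 ballots, Kwan on 9. Mbeki wins 12–9.
Mbeki vs Ahmed: 12 to 9, Mbeki.
Mbeki vs Rivera: Mbeki wins 15–6.
Kwan–Ahmed: Ahmed 12–9.
Kwan–Rivera: Kwan 15–6.
Ahmed vs Rivera: Rivera, 12–9.
Every candidate wins at least one matchup (Mbeki beats Kwan; Kwan beats Rivera; Ahmed beats Kwan; Rivera beats Ahmed), so there is no Condorcet loser.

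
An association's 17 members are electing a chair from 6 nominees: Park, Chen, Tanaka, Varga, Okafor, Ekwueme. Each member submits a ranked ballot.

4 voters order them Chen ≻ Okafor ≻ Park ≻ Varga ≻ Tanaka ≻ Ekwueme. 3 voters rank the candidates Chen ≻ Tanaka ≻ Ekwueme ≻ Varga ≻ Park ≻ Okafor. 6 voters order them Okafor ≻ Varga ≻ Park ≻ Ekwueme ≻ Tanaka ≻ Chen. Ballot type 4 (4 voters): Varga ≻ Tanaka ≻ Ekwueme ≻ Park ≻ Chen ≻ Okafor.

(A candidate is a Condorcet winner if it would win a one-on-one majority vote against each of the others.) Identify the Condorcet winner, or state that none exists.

Check each pair by majority over 17 ballots:
Park vs Chen: 6+4 = 10 for Park, 7 for Chen — Park by 10–7.
Park vs Tanaka: 4+6 = 10 for Park, 7 for Tanaka — Park by 10–7.
Park vs Varga: 4 for Park, 13 for Varga — Varga by 13–4.
Park vs Okafor: 3+4 = 7 for Park, 10 for Okafor — Okafor by 10–7.
Park vs Ekwueme: 4+6 = 10 for Park, 7 for Ekwueme — Park by 10–7.
Chen vs Tanaka: 7 to 10, Tanaka.
Chen vs Varga: 7 to 10, Varga.
Chen vs Okafor: Chen preferred on 4+3+4 = 11 ballots; Chen wins 11–6.
Chen vs Ekwueme: Chen is ranked higher on 4+3 = 7 ballots, Ekwueme on 10. Ekwueme wins 10–7.
Tanaka vs Varga: Tanaka is ranked higher on 3 ballots, Varga on 14. Varga wins 14–3.
Tanaka vs Okafor: Tanaka is ranked higher on 3+4 = 7 ballots, Okafor on 10. Okafor wins 10–7.
Tanaka vs Ekwueme: 4+3+4 = 11 for Tanaka, 6 for Ekwueme — Tanaka by 11–6.
Varga vs Okafor: Varga preferred on 3+4 = 7 ballots; Okafor wins 10–7.
Varga vs Ekwueme: 4+6+4 = 14 for Varga, 3 for Ekwueme — Varga by 14–3.
Okafor vs Ekwueme: 10 to 7, Okafor.
Each candidate drops at least one matchup (Park loses to Varga; Chen loses to Park; Tanaka loses to Park; Varga loses to Okafor; Okafor loses to Chen; Ekwueme loses to Park); the cycle Park > Chen > Okafor > Park rules out a Condorcet winner.

none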